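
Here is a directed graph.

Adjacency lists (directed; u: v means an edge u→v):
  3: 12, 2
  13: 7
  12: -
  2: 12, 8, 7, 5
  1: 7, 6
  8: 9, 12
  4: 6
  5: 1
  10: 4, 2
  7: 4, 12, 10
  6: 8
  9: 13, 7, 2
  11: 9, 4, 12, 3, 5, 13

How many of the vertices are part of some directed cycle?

10

A vertex is on a directed cycle iff it belongs to a strongly connected component of size ≥ 2 (or has a self-loop).
The vertices on cycles are {1, 2, 4, 5, 6, 7, 8, 9, 10, 13} — 10 in total.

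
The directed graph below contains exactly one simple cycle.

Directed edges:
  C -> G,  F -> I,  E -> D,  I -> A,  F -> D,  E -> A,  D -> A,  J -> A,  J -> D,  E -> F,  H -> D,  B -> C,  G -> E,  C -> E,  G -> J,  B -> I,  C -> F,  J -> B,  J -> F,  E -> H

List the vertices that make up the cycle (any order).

B, C, G, J

DFS with gray/black marking from C:
C gray
  E gray
    F gray
      D gray
        A gray
        A black
      D black
      I gray
        I→A: A black — skip
      I black
    F black
    E→D: D black — skip
    E→A: A black — skip
    H gray
      H→D: D black — skip
    H black
  E black
  G gray
    J gray
      J→A: A black — skip
      J→D: D black — skip
      J→F: F black — skip
      B gray
        B→C: C is gray → back edge
Back edge closes the cycle C → G → J → B → C; its vertices are {B, C, G, J}.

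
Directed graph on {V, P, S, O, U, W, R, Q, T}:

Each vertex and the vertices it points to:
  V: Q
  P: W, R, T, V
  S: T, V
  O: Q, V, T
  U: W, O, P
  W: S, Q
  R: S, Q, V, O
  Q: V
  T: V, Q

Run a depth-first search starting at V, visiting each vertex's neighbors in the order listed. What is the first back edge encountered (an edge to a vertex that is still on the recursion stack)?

Q→V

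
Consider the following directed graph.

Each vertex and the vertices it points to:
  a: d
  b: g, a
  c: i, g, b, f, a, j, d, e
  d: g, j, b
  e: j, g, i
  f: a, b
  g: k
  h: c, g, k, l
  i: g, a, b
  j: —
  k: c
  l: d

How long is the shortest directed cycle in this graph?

3

For each vertex v, BFS finds the shortest path from v back to v.
The shortest such closed walk is k → c → g → k, length 3.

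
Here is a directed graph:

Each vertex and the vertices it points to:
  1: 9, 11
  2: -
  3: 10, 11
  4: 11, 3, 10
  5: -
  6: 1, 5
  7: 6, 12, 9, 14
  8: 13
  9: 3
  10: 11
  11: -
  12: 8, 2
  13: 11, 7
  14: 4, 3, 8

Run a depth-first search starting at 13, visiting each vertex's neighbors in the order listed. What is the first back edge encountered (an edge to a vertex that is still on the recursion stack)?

DFS from 13 (visiting each vertex's neighbors in the order listed); mark gray on enter, black on exit:
13 gray
  11 gray
  11 black
  7 gray
    6 gray
      1 gray
        9 gray
          3 gray
            10 gray
              10→11: 11 black — skip
            10 black
            3→11: 11 black — skip
          3 black
        9 black
        1→11: 11 black — skip
      1 black
      5 gray
      5 black
    6 black
    12 gray
      8 gray
        8→13: 13 is gray → back edge
First back edge: 8 → 13.

8->13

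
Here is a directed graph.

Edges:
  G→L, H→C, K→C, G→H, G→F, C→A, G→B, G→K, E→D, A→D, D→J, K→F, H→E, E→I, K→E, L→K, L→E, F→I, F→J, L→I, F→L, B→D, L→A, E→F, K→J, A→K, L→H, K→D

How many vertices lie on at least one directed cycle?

7

A vertex is on a directed cycle iff it belongs to a strongly connected component of size ≥ 2 (or has a self-loop).
The vertices on cycles are {A, C, E, F, H, K, L} — 7 in total.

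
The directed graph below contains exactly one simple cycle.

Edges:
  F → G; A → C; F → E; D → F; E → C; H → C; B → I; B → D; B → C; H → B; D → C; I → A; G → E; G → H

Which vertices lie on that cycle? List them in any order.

B, D, F, G, H

DFS with gray/black marking from F:
F gray
  E gray
    C gray
    C black
  E black
  G gray
    H gray
      B gray
        I gray
          A gray
            A→C: C black — skip
          A black
        I black
        D gray
          D→F: F is gray → back edge
Back edge closes the cycle F → G → H → B → D → F; its vertices are {B, D, F, G, H}.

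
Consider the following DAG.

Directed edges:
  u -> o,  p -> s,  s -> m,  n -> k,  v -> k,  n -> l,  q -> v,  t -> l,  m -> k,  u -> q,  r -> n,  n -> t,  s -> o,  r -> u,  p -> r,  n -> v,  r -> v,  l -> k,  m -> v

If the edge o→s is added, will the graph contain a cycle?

Yes

Adding o→s creates a cycle iff s can already reach o.
Path from s: s → o.
So s → … → o → s is a cycle.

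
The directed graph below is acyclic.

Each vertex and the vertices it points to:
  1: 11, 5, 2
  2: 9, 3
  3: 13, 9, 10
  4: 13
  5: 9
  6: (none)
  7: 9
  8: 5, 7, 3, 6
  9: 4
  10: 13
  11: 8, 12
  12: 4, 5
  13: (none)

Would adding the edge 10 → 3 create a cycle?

Yes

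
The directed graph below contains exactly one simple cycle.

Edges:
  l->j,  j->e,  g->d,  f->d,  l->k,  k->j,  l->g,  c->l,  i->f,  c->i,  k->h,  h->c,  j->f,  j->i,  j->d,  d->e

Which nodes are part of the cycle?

c, h, k, l

DFS with gray/black marking from h:
h gray
  c gray
    l gray
      j gray
        f gray
          d gray
            e gray
            e black
          d black
        f black
        i gray
          i→f: f black — skip
        i black
        j→d: d black — skip
        j→e: e black — skip
      j black
      k gray
        k→h: h is gray → back edge
Back edge closes the cycle h → c → l → k → h; its vertices are {c, h, k, l}.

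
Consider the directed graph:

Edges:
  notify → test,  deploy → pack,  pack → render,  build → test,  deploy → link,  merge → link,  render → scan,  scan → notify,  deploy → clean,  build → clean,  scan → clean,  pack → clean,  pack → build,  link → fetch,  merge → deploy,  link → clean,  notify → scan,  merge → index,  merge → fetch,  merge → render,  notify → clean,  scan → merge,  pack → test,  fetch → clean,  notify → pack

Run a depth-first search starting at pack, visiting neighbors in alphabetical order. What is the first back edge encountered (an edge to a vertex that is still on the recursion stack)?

DFS from pack (visiting neighbors in alphabetical order); mark gray on enter, black on exit:
pack gray
  build gray
    clean gray
    clean black
    test gray
    test black
  build black
  pack→clean: clean black — skip
  render gray
    scan gray
      scan→clean: clean black — skip
      merge gray
        deploy gray
          deploy→clean: clean black — skip
          link gray
            link→clean: clean black — skip
            fetch gray
              fetch→clean: clean black — skip
            fetch black
          link black
          deploy→pack: pack is gray → back edge
First back edge: deploy → pack.

deploy→pack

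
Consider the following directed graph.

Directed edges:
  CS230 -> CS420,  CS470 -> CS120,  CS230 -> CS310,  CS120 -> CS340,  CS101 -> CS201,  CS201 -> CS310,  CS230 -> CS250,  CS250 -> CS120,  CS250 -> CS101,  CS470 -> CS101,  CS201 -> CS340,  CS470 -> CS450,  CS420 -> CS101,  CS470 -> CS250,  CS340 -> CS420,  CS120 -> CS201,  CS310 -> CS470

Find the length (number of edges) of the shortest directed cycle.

For each vertex v, BFS finds the shortest path from v back to v.
The shortest such closed walk is CS310 → CS470 → CS101 → CS201 → CS310, length 4.

4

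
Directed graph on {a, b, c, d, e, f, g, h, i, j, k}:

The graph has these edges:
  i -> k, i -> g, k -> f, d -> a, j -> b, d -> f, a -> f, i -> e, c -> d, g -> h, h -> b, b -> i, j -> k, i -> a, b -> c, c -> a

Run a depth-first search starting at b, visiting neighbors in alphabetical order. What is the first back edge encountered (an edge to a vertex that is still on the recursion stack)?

h→b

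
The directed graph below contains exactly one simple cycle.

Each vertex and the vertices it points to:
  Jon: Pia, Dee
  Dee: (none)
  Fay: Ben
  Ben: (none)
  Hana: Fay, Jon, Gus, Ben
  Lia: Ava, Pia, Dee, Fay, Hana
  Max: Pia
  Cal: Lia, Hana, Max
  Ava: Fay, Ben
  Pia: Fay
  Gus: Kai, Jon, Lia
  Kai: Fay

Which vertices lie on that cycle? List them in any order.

Gus, Lia, Hana

DFS with gray/black marking from Hana:
Hana gray
  Fay gray
    Ben gray
    Ben black
  Fay black
  Jon gray
    Pia gray
      Pia→Fay: Fay black — skip
    Pia black
    Dee gray
    Dee black
  Jon black
  Gus gray
    Kai gray
      Kai→Fay: Fay black — skip
    Kai black
    Gus→Jon: Jon black — skip
    Lia gray
      Ava gray
        Ava→Fay: Fay black — skip
        Ava→Ben: Ben black — skip
      Ava black
      Lia→Pia: Pia black — skip
      Lia→Dee: Dee black — skip
      Lia→Fay: Fay black — skip
      Lia→Hana: Hana is gray → back edge
Back edge closes the cycle Hana → Gus → Lia → Hana; its vertices are {Gus, Lia, Hana}.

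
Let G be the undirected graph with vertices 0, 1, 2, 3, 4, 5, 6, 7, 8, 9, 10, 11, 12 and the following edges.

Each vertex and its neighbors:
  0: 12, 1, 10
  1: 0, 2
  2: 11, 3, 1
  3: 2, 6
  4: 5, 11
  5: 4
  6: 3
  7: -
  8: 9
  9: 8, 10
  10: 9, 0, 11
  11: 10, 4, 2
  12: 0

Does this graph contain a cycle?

DFS, tracking each vertex's parent; an edge to a visited non-parent vertex closes a cycle.
Start from 6:
visit 6 (parent –)
  visit 3 (parent 6)
    visit 2 (parent 3)
      visit 11 (parent 2)
        visit 10 (parent 11)
          visit 9 (parent 10)
            visit 8 (parent 9)
              8–9: parent, skip
            9–10: parent, skip
          visit 0 (parent 10)
            visit 12 (parent 0)
              12–0: parent, skip
            visit 1 (parent 0)
              1–0: parent, skip
              1–2: 2 visited and ≠ parent → cycle
Cycle: 2 – 11 – 10 – 0 – 1 – 2.

Yes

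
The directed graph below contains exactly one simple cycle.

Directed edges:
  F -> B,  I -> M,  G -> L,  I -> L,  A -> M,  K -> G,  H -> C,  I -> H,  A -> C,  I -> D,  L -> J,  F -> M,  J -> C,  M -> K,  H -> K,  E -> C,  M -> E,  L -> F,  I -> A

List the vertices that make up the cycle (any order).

F, G, K, L, M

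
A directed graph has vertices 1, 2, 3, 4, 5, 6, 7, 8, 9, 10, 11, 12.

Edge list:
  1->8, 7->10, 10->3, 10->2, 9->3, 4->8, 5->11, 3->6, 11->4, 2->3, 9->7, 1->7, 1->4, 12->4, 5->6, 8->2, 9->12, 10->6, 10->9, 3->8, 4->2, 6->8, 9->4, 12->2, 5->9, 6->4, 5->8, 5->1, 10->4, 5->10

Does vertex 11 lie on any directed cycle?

No

11 lies on a cycle iff there is a path from 11 back to itself.
Exploring from 11, it never reaches itself; equivalently, its strongly connected component is a singleton.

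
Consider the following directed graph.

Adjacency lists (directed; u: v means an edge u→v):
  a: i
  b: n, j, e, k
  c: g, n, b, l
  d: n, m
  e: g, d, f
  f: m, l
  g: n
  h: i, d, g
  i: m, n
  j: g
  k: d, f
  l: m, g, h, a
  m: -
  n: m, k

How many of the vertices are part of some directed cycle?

A vertex is on a directed cycle iff it belongs to a strongly connected component of size ≥ 2 (or has a self-loop).
The vertices on cycles are {a, d, f, g, h, i, k, l, n} — 9 in total.

9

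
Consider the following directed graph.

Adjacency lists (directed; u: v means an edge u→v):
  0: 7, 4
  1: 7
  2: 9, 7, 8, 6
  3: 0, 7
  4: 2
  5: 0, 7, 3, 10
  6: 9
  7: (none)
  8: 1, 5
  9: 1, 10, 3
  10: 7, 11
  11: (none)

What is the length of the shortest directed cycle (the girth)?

5

For each vertex v, BFS finds the shortest path from v back to v.
The shortest such closed walk is 4 → 2 → 8 → 5 → 0 → 4, length 5.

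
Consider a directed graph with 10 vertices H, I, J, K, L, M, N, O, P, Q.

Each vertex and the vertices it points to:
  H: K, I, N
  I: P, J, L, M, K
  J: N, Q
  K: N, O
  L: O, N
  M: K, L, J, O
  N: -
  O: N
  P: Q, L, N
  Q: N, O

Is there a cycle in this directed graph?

DFS with white/gray/black marking, starting from K:
K gray
  N gray
  N black
  O gray
    O→N: N black — skip
  O black
K black
H gray
  H→K: K black — skip
  I gray
    P gray
      Q gray
        Q→N: N black — skip
        Q→O: O black — skip
      Q black
      L gray
        L→O: O black — skip
        L→N: N black — skip
      L black
      P→N: N black — skip
    P black
    J gray
      J→N: N black — skip
      J→Q: Q black — skip
    J black
    I→L: L black — skip
    M gray
      M→K: K black — skip
      M→L: L black — skip
      M→J: J black — skip
      M→O: O black — skip
    M black
    I→K: K black — skip
  I black
  H→N: N black — skip
H black
Every edge goes to a white or black vertex — no back edge, so the graph is acyclic.

No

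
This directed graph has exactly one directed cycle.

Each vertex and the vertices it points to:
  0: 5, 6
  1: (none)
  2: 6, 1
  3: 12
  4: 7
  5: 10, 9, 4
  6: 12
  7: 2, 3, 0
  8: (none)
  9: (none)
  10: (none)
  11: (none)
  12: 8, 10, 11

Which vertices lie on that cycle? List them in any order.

0, 4, 5, 7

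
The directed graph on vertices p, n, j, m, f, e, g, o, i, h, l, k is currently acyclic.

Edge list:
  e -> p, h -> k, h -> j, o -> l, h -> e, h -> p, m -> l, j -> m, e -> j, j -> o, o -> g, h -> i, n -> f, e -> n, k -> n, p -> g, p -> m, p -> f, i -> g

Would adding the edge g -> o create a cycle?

Yes

Adding g→o creates a cycle iff o can already reach g.
Path from o: o → g.
So o → … → g → o is a cycle.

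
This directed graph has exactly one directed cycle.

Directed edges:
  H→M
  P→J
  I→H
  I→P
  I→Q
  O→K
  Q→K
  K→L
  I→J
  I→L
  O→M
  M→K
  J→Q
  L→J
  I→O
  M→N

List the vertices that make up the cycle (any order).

J, K, L, Q

DFS with gray/black marking from J:
J gray
  Q gray
    K gray
      L gray
        L→J: J is gray → back edge
Back edge closes the cycle J → Q → K → L → J; its vertices are {J, K, L, Q}.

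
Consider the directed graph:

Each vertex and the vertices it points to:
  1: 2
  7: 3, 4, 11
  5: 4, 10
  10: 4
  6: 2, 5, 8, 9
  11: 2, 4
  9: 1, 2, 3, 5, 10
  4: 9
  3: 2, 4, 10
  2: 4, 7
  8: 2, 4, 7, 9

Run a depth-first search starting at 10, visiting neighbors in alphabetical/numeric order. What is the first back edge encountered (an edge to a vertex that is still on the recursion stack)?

2→4

DFS from 10 (visiting neighbors in alphabetical/numeric order); mark gray on enter, black on exit:
10 gray
  4 gray
    9 gray
      1 gray
        2 gray
          2→4: 4 is gray → back edge
First back edge: 2 → 4.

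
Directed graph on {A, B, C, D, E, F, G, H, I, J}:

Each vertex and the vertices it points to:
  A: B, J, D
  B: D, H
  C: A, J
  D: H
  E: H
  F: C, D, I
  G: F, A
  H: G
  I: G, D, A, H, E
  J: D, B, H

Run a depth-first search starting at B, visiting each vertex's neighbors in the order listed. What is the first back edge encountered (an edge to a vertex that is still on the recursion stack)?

DFS from B (visiting each vertex's neighbors in the order listed); mark gray on enter, black on exit:
B gray
  D gray
    H gray
      G gray
        F gray
          C gray
            A gray
              A→B: B is gray → back edge
First back edge: A → B.

A→B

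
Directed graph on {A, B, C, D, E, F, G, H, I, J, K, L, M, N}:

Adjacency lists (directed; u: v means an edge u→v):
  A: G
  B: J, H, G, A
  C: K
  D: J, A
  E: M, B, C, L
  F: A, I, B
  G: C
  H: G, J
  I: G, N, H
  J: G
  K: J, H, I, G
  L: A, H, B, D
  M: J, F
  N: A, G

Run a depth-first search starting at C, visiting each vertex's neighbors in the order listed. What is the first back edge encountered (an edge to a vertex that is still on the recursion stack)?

DFS from C (visiting each vertex's neighbors in the order listed); mark gray on enter, black on exit:
C gray
  K gray
    J gray
      G gray
        G→C: C is gray → back edge
First back edge: G → C.

G->C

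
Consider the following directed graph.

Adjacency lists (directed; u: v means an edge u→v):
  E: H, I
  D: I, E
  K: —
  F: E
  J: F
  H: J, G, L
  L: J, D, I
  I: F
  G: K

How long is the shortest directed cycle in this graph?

3

For each vertex v, BFS finds the shortest path from v back to v.
The shortest such closed walk is E → I → F → E, length 3.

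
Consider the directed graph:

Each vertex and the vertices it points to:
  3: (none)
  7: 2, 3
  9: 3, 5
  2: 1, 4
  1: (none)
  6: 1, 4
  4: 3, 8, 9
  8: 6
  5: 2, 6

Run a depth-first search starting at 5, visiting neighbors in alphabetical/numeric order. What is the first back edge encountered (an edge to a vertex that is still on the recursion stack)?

DFS from 5 (visiting neighbors in alphabetical/numeric order); mark gray on enter, black on exit:
5 gray
  2 gray
    1 gray
    1 black
    4 gray
      3 gray
      3 black
      8 gray
        6 gray
          6→1: 1 black — skip
          6→4: 4 is gray → back edge
First back edge: 6 → 4.

6->4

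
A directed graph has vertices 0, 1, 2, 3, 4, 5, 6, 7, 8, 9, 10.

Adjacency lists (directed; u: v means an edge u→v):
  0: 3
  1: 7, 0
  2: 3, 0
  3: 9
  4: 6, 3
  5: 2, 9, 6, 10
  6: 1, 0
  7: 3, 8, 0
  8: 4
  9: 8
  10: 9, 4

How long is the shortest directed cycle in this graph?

For each vertex v, BFS finds the shortest path from v back to v.
The shortest such closed walk is 4 → 3 → 9 → 8 → 4, length 4.

4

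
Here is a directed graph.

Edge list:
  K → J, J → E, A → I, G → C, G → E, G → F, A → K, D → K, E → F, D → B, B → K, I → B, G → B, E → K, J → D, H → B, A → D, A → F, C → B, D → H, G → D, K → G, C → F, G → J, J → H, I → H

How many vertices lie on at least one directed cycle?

A vertex is on a directed cycle iff it belongs to a strongly connected component of size ≥ 2 (or has a self-loop).
The vertices on cycles are {B, C, D, E, G, H, J, K} — 8 in total.

8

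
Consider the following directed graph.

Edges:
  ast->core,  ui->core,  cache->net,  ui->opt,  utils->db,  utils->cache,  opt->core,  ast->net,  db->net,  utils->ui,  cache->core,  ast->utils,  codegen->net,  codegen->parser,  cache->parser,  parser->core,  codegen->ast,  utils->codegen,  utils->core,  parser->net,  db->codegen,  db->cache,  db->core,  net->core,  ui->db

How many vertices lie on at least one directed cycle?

5

A vertex is on a directed cycle iff it belongs to a strongly connected component of size ≥ 2 (or has a self-loop).
The vertices on cycles are {db, ui, ast, utils, codegen} — 5 in total.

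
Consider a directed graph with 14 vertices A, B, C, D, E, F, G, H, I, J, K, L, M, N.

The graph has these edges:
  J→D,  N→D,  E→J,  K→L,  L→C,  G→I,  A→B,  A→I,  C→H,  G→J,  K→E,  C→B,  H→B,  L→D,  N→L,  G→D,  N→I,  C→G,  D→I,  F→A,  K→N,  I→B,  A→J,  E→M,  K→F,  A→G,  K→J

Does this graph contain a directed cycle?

DFS with white/gray/black marking, starting from N:
N gray
  L gray
    D gray
      I gray
        B gray
        B black
      I black
    D black
    C gray
      G gray
        J gray
          J→D: D black — skip
        J black
        G→I: I black — skip
        G→D: D black — skip
      G black
      H gray
        H→B: B black — skip
      H black
      C→B: B black — skip
    C black
  L black
  N→I: I black — skip
  N→D: D black — skip
N black
A gray
  A→J: J black — skip
  A→B: B black — skip
  A→G: G black — skip
  A→I: I black — skip
A black
E gray
  M gray
  M black
  E→J: J black — skip
E black
F gray
  F→A: A black — skip
F black
K gray
  K→L: L black — skip
  K→F: F black — skip
  K→N: N black — skip
  K→J: J black — skip
  K→E: E black — skip
K black
Every edge goes to a white or black vertex — no back edge, so the graph is acyclic.

No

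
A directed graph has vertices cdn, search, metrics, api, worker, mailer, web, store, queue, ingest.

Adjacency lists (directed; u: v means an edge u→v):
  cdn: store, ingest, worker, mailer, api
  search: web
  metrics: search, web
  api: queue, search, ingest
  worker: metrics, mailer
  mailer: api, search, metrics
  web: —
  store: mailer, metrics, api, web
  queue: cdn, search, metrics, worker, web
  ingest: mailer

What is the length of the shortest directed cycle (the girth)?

For each vertex v, BFS finds the shortest path from v back to v.
The shortest such closed walk is cdn → api → queue → cdn, length 3.

3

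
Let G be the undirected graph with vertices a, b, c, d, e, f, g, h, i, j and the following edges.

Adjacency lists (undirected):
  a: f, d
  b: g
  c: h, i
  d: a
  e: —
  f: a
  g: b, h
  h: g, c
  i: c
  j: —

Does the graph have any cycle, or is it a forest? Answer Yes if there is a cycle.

DFS, tracking each vertex's parent; an edge to a visited non-parent vertex closes a cycle.
Start from j:
visit j (parent –)
visit a (parent –)
  visit f (parent a)
    f–a: parent, skip
  visit d (parent a)
    d–a: parent, skip
visit b (parent –)
  visit g (parent b)
    g–b: parent, skip
    visit h (parent g)
      h–g: parent, skip
      visit c (parent h)
        c–h: parent, skip
        visit i (parent c)
          i–c: parent, skip
visit e (parent –)
No non-parent visited neighbor found — the graph is a forest.

No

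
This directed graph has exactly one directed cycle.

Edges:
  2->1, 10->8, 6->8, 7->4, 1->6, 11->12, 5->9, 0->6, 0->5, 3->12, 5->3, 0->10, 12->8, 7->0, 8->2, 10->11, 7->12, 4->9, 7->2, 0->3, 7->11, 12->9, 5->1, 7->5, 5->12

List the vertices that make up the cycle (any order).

1, 2, 6, 8

DFS with gray/black marking from 2:
2 gray
  1 gray
    6 gray
      8 gray
        8→2: 2 is gray → back edge
Back edge closes the cycle 2 → 1 → 6 → 8 → 2; its vertices are {1, 2, 6, 8}.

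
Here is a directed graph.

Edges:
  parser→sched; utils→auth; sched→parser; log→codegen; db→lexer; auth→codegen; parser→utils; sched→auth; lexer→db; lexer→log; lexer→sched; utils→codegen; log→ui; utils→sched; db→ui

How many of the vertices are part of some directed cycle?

A vertex is on a directed cycle iff it belongs to a strongly connected component of size ≥ 2 (or has a self-loop).
The vertices on cycles are {db, lexer, sched, utils, parser} — 5 in total.

5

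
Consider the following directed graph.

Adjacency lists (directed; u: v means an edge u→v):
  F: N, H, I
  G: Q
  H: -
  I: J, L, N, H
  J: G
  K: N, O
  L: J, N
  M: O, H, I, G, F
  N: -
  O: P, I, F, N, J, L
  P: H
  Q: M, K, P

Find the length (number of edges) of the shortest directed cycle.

For each vertex v, BFS finds the shortest path from v back to v.
The shortest such closed walk is Q → M → G → Q, length 3.

3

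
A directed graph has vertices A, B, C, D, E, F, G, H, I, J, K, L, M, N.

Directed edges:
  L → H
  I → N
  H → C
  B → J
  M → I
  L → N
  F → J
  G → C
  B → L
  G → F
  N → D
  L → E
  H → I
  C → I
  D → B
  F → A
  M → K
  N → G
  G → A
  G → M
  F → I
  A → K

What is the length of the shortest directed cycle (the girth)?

4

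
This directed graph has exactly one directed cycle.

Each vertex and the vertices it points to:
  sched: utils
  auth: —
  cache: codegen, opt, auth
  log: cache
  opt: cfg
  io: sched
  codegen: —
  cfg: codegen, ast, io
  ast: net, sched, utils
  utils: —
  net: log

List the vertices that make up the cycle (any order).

ast, cfg, log, net, opt, cache

DFS with gray/black marking from log:
log gray
  cache gray
    codegen gray
    codegen black
    opt gray
      cfg gray
        cfg→codegen: codegen black — skip
        ast gray
          net gray
            net→log: log is gray → back edge
Back edge closes the cycle log → cache → opt → cfg → ast → net → log; its vertices are {ast, cfg, log, net, opt, cache}.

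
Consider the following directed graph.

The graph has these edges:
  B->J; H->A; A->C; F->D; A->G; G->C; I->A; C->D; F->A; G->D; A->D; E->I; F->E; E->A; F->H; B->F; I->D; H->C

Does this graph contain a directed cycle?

DFS with white/gray/black marking, starting from C:
C gray
  D gray
  D black
C black
B gray
  J gray
  J black
  F gray
    F→D: D black — skip
    H gray
      H→C: C black — skip
      A gray
        G gray
          G→D: D black — skip
          G→C: C black — skip
        G black
        A→C: C black — skip
        A→D: D black — skip
      A black
    H black
    E gray
      E→A: A black — skip
      I gray
        I→A: A black — skip
        I→D: D black — skip
      I black
    E black
    F→A: A black — skip
  F black
B black
Every edge goes to a white or black vertex — no back edge, so the graph is acyclic.

No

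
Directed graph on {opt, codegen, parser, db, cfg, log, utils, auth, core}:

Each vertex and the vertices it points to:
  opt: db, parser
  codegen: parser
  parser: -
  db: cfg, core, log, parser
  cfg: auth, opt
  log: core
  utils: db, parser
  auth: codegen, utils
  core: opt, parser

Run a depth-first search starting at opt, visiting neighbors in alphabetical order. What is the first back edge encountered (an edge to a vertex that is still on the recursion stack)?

DFS from opt (visiting neighbors in alphabetical order); mark gray on enter, black on exit:
opt gray
  db gray
    cfg gray
      auth gray
        codegen gray
          parser gray
          parser black
        codegen black
        utils gray
          utils→db: db is gray → back edge
First back edge: utils → db.

utils→db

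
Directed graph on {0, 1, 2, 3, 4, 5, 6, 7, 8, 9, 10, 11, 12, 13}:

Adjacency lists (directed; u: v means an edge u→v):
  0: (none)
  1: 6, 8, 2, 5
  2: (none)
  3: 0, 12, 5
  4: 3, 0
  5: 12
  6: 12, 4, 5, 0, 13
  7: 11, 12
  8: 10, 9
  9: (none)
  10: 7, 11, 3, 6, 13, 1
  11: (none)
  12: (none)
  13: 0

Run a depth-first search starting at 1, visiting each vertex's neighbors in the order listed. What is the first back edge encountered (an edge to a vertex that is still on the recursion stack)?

DFS from 1 (visiting each vertex's neighbors in the order listed); mark gray on enter, black on exit:
1 gray
  6 gray
    12 gray
    12 black
    4 gray
      3 gray
        0 gray
        0 black
        3→12: 12 black — skip
        5 gray
          5→12: 12 black — skip
        5 black
      3 black
      4→0: 0 black — skip
    4 black
    6→5: 5 black — skip
    6→0: 0 black — skip
    13 gray
      13→0: 0 black — skip
    13 black
  6 black
  8 gray
    10 gray
      7 gray
        11 gray
        11 black
        7→12: 12 black — skip
      7 black
      10→11: 11 black — skip
      10→3: 3 black — skip
      10→6: 6 black — skip
      10→13: 13 black — skip
      10→1: 1 is gray → back edge
First back edge: 10 → 1.

10→1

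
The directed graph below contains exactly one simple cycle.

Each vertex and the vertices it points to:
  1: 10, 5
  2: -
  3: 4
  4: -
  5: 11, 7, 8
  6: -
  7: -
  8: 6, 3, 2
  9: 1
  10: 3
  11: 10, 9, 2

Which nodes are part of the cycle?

DFS with gray/black marking from 1:
1 gray
  10 gray
    3 gray
      4 gray
      4 black
    3 black
  10 black
  5 gray
    11 gray
      11→10: 10 black — skip
      9 gray
        9→1: 1 is gray → back edge
Back edge closes the cycle 1 → 5 → 11 → 9 → 1; its vertices are {1, 5, 9, 11}.

1, 5, 9, 11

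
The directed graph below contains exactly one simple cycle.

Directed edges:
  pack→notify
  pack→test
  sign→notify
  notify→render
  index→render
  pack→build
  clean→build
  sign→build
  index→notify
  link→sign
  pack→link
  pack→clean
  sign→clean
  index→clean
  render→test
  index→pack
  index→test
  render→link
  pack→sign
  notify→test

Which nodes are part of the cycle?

link, sign, notify, render

DFS with gray/black marking from sign:
sign gray
  build gray
  build black
  clean gray
    clean→build: build black — skip
  clean black
  notify gray
    render gray
      link gray
        link→sign: sign is gray → back edge
Back edge closes the cycle sign → notify → render → link → sign; its vertices are {link, sign, notify, render}.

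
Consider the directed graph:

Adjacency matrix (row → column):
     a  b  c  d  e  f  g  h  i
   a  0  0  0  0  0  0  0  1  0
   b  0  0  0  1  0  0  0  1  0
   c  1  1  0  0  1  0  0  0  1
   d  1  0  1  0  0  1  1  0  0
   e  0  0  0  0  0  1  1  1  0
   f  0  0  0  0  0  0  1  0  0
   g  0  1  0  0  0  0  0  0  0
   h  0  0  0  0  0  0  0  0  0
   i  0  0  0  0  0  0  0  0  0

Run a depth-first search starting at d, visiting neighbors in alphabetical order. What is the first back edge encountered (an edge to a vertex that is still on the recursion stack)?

b→d

DFS from d (visiting neighbors in alphabetical order); mark gray on enter, black on exit:
d gray
  a gray
    h gray
    h black
  a black
  c gray
    c→a: a black — skip
    b gray
      b→d: d is gray → back edge
First back edge: b → d.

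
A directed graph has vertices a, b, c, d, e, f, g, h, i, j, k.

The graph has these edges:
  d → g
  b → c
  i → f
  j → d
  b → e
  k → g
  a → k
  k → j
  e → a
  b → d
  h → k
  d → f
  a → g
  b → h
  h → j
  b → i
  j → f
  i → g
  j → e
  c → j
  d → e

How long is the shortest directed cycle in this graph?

4

For each vertex v, BFS finds the shortest path from v back to v.
The shortest such closed walk is e → a → k → j → e, length 4.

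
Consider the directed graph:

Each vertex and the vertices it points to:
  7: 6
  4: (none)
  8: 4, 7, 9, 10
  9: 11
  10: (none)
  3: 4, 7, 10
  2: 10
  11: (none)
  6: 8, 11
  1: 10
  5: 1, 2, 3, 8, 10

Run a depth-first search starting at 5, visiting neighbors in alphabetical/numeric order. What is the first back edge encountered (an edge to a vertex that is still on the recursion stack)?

8→7

DFS from 5 (visiting neighbors in alphabetical/numeric order); mark gray on enter, black on exit:
5 gray
  1 gray
    10 gray
    10 black
  1 black
  2 gray
    2→10: 10 black — skip
  2 black
  3 gray
    4 gray
    4 black
    7 gray
      6 gray
        8 gray
          8→4: 4 black — skip
          8→7: 7 is gray → back edge
First back edge: 8 → 7.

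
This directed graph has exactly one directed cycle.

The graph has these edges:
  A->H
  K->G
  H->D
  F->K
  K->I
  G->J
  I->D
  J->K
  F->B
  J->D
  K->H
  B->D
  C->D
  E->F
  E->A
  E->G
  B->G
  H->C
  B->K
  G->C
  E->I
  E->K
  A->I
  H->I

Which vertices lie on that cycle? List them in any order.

DFS with gray/black marking from K:
K gray
  H gray
    C gray
      D gray
      D black
    C black
    I gray
      I→D: D black — skip
    I black
    H→D: D black — skip
  H black
  K→I: I black — skip
  G gray
    J gray
      J→K: K is gray → back edge
Back edge closes the cycle K → G → J → K; its vertices are {G, J, K}.

G, J, K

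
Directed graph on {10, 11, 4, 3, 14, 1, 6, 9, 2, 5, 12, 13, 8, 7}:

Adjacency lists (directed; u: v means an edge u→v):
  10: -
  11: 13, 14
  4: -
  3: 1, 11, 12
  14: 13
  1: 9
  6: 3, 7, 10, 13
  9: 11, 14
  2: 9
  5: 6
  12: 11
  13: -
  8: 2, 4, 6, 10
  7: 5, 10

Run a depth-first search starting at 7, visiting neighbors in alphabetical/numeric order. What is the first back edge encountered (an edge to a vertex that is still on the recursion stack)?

6->7

DFS from 7 (visiting neighbors in alphabetical/numeric order); mark gray on enter, black on exit:
7 gray
  5 gray
    6 gray
      3 gray
        1 gray
          9 gray
            11 gray
              13 gray
              13 black
              14 gray
                14→13: 13 black — skip
              14 black
            11 black
            9→14: 14 black — skip
          9 black
        1 black
        3→11: 11 black — skip
        12 gray
          12→11: 11 black — skip
        12 black
      3 black
      6→7: 7 is gray → back edge
First back edge: 6 → 7.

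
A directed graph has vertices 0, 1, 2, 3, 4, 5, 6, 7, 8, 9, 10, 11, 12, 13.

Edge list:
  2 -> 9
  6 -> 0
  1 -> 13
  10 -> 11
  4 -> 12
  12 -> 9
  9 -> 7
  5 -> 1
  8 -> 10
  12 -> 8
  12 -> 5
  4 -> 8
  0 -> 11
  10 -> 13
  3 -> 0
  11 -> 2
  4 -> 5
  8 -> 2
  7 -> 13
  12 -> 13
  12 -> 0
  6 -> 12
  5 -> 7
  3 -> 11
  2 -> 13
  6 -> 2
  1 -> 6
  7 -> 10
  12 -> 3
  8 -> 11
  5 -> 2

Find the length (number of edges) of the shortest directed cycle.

4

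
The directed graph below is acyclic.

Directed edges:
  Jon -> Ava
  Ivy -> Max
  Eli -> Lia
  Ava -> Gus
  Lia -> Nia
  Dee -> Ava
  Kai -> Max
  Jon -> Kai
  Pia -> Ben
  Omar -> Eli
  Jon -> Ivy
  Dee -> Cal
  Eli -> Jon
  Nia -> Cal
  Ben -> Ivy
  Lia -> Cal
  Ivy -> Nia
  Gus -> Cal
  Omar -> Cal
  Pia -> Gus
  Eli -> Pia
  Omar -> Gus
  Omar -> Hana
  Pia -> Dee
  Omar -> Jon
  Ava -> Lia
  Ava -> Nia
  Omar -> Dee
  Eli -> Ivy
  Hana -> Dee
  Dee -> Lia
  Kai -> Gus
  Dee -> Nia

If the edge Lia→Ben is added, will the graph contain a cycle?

Adding Lia→Ben creates a cycle iff Ben can already reach Lia.
Explore from Ben: no path reaches Lia. The graph stays acyclic.

No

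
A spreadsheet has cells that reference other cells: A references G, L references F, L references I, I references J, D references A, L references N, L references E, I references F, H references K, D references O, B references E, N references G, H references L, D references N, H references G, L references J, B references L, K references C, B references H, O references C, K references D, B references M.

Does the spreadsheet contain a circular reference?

No

DFS with white/gray/black marking, starting from H:
H gray
  G gray
  G black
  L gray
    I gray
      J gray
      J black
      F gray
      F black
    I black
    E gray
    E black
    N gray
      N→G: G black — skip
    N black
    L→F: F black — skip
    L→J: J black — skip
  L black
  K gray
    C gray
    C black
    D gray
      O gray
        O→C: C black — skip
      O black
      D→N: N black — skip
      A gray
        A→G: G black — skip
      A black
    D black
  K black
H black
M gray
M black
B gray
  B→E: E black — skip
  B→L: L black — skip
  B→H: H black — skip
  B→M: M black — skip
B black
Every edge goes to a white or black vertex — no back edge, so the graph is acyclic.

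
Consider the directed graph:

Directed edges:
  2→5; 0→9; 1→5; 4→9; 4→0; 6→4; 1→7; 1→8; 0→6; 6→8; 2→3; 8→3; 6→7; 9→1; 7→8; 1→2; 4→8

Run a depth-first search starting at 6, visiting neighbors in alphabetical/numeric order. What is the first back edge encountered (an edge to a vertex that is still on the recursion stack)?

0->6

DFS from 6 (visiting neighbors in alphabetical/numeric order); mark gray on enter, black on exit:
6 gray
  4 gray
    0 gray
      0→6: 6 is gray → back edge
First back edge: 0 → 6.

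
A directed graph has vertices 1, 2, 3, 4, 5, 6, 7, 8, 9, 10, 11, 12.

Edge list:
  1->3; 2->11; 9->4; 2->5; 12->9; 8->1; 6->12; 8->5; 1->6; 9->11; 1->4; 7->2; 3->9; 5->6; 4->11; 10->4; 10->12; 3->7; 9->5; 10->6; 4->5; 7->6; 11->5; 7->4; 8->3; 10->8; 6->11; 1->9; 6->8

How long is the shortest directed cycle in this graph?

For each vertex v, BFS finds the shortest path from v back to v.
The shortest such closed walk is 6 → 11 → 5 → 6, length 3.

3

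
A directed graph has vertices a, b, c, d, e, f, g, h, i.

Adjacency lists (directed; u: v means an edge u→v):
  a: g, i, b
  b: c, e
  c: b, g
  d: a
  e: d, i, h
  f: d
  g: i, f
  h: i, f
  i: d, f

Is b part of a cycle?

Yes

b is on a cycle iff b can reach itself via ≥1 edge.
b → c → b — yes.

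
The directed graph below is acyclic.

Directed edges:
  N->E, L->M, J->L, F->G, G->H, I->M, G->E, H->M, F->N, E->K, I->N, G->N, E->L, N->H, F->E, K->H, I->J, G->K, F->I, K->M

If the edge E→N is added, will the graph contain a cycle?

Yes

Adding E→N creates a cycle iff N can already reach E.
Path from N: N → E.
So N → … → E → N is a cycle.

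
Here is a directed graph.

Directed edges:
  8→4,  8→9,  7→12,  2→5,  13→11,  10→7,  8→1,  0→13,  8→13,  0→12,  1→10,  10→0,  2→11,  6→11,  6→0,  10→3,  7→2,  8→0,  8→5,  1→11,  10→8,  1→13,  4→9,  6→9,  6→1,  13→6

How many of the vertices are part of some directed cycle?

6

A vertex is on a directed cycle iff it belongs to a strongly connected component of size ≥ 2 (or has a self-loop).
The vertices on cycles are {0, 1, 6, 8, 10, 13} — 6 in total.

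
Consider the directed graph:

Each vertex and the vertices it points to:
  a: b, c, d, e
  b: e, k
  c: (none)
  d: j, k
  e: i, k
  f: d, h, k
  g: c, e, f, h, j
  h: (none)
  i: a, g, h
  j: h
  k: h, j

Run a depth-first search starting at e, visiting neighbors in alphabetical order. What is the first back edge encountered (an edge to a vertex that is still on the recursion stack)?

DFS from e (visiting neighbors in alphabetical order); mark gray on enter, black on exit:
e gray
  i gray
    a gray
      b gray
        b→e: e is gray → back edge
First back edge: b → e.

b->e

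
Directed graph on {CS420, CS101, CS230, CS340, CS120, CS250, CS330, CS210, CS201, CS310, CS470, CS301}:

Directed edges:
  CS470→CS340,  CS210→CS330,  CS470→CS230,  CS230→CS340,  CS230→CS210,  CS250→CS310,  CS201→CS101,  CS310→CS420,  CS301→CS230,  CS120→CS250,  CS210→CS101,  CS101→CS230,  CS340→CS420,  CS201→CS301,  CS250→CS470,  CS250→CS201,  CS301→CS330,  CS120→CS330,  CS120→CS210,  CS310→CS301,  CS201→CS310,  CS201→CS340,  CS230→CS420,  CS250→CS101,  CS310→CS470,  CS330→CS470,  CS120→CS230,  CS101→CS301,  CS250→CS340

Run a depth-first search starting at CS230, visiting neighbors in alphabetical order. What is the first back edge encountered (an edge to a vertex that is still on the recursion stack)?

CS101→CS230

DFS from CS230 (visiting neighbors in alphabetical order); mark gray on enter, black on exit:
CS230 gray
  CS210 gray
    CS101 gray
      CS101→CS230: CS230 is gray → back edge
First back edge: CS101 → CS230.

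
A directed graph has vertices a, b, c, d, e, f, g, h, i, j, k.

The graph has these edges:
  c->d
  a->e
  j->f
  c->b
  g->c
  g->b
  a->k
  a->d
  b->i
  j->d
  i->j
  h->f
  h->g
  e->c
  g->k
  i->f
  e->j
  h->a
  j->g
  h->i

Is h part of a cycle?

No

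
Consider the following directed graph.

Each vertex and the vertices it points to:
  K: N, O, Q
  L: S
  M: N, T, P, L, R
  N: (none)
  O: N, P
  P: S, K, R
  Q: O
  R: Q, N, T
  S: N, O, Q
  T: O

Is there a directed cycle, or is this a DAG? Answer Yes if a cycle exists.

Yes

DFS with white/gray/black marking, starting from T:
T gray
  O gray
    N gray
    N black
    P gray
      S gray
        S→N: N black — skip
        S→O: O is gray → back edge
Back edge found, so a cycle exists: O → P → S → O.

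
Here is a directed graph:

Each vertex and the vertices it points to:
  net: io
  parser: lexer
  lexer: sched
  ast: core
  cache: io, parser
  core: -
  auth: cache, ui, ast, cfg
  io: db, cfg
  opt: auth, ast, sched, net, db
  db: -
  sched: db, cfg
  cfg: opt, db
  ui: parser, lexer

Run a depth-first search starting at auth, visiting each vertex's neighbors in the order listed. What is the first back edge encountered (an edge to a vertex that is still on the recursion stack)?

opt->auth

DFS from auth (visiting each vertex's neighbors in the order listed); mark gray on enter, black on exit:
auth gray
  cache gray
    io gray
      db gray
      db black
      cfg gray
        opt gray
          opt→auth: auth is gray → back edge
First back edge: opt → auth.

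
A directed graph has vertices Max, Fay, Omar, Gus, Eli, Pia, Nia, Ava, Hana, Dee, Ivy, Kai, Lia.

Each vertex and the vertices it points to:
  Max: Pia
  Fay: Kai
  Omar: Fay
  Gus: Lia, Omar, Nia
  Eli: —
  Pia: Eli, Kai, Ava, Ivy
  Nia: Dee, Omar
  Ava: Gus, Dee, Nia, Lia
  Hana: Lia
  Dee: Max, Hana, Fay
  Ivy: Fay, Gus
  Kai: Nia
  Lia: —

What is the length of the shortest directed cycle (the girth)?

4

For each vertex v, BFS finds the shortest path from v back to v.
The shortest such closed walk is Pia → Ava → Dee → Max → Pia, length 4.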